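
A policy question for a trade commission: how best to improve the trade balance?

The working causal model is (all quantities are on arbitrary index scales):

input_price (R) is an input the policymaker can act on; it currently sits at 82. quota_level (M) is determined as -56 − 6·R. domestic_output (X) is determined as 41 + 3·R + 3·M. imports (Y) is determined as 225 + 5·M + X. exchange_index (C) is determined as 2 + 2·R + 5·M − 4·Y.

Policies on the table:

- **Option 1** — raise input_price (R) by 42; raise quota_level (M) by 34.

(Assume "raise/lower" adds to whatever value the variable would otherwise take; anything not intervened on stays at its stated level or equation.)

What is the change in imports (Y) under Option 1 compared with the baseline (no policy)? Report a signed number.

Baseline:
  R = 82
  M = -56 − 6·82 = -548
  X = 41 + 3·82 + 3·(-548) = -1357
  Y = 225 + 5·(-548) + (-1357) = -3872
Option 1 (R + 42, M + 34):
  R = 82 + 42 = 124
  M = -56 − 6·124 (+34 from intervention) = -766
  X = 41 + 3·124 + 3·(-766) = -1885
  Y = 225 + 5·(-766) + (-1885) = -5490
Change in Y: -5490 − (-3872) = -1618

-1618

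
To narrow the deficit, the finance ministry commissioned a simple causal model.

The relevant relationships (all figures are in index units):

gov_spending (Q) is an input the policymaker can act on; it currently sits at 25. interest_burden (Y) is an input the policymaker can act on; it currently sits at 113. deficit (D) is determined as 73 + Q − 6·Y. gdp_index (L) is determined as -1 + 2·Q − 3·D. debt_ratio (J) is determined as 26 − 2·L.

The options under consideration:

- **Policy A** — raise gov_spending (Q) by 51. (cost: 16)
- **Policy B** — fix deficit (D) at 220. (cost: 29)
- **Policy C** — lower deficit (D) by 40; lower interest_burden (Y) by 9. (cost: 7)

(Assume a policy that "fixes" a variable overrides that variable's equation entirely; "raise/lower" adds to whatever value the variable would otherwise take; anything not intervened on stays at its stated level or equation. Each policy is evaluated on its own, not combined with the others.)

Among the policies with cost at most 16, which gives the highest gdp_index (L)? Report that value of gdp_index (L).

Policy A (Q + 51):
  Q = 25 + 51 = 76
  Y = 113
  D = 73 + 76 − 6·113 = -529
  L = -1 + 2·76 − 3·(-529) = 1738
Policy C (D − 40, Y − 9):
  Q = 25
  Y = 113 − 9 = 104
  D = 73 + 25 − 6·104 (−40 from intervention) = -566
  L = -1 + 2·25 − 3·(-566) = 1747
Comparing — Policy A: L=1738, Policy C: L=1747. Highest is 1747 (Policy C).

1747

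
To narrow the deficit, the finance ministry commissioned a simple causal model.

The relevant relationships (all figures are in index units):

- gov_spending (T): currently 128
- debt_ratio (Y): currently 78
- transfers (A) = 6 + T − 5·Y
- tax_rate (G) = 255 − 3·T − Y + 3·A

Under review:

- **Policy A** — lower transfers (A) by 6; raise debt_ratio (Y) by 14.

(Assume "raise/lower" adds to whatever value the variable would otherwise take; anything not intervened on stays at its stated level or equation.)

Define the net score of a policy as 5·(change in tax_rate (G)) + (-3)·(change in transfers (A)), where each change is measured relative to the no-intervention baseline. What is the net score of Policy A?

Baseline:
  T = 128
  Y = 78
  A = 6 + 128 − 5·78 = -256
  G = 255 − 3·128 − 78 + 3·(-256) = -975
Policy A (A − 6, Y + 14):
  T = 128
  Y = 78 + 14 = 92
  A = 6 + 128 − 5·92 (−6 from intervention) = -332
  G = 255 − 3·128 − 92 + 3·(-332) = -1217
ΔG = -1217 − (-975) = -242; ΔA = -332 − (-256) = -76
Score = 5·(-242) + (-3)·(-76) = -982

-982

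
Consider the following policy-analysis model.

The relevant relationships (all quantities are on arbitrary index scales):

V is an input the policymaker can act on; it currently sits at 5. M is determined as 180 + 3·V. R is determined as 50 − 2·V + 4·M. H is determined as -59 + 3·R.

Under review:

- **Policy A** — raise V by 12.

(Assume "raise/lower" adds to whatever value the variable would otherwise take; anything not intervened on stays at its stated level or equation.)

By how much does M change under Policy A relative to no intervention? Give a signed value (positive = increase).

36

Baseline:
  V = 5
  M = 180 + 3·5 = 195
Policy A (V + 12):
  V = 5 + 12 = 17
  M = 180 + 3·17 = 231
Change in M: 231 − 195 = 36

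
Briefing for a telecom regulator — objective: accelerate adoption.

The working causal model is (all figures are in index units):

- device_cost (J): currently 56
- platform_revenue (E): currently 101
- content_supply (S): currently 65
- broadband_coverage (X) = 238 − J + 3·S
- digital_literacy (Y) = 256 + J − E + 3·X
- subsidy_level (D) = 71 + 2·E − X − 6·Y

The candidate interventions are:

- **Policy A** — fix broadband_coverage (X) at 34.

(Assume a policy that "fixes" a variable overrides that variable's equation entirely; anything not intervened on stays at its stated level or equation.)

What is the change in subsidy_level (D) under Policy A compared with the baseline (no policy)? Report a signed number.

6517

Baseline:
  J = 56
  E = 101
  S = 65
  X = 238 − 56 + 3·65 = 377
  Y = 256 + 56 − 101 + 3·377 = 1342
  D = 71 + 2·101 − 377 − 6·1342 = -8156
Policy A (X := 34):
  J = 56
  E = 101
  S = 65
  X = 34
  Y = 256 + 56 − 101 + 3·34 = 313
  D = 71 + 2·101 − 34 − 6·313 = -1639
Change in D: -1639 − (-8156) = 6517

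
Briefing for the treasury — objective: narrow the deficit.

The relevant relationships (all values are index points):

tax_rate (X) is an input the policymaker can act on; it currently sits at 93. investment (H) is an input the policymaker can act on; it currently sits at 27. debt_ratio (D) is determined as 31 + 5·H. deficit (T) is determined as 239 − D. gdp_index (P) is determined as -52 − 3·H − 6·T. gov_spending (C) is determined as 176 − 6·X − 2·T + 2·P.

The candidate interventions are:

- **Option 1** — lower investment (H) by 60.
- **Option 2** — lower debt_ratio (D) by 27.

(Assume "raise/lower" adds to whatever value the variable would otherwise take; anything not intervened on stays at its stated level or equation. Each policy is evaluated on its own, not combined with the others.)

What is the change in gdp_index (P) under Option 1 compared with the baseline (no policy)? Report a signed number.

Baseline:
  H = 27
  D = 31 + 5·27 = 166
  T = 239 − 166 = 73
  P = -52 − 3·27 − 6·73 = -571
Option 1 (H − 60):
  H = 27 − 60 = -33
  D = 31 + 5·(-33) = -134
  T = 239 − (-134) = 373
  P = -52 − 3·(-33) − 6·373 = -2191
Change in P: -2191 − (-571) = -1620

-1620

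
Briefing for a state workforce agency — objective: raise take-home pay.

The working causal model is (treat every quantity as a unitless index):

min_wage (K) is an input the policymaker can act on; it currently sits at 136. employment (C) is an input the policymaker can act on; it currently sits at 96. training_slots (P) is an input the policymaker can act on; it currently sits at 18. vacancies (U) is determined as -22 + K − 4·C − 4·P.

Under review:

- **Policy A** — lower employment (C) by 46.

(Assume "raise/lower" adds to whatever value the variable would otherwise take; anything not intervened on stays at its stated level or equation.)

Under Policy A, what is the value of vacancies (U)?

-158

Policy A (C − 46):
  K = 136
  C = 96 − 46 = 50
  P = 18
  U = -22 + 136 − 4·50 − 4·18 = -158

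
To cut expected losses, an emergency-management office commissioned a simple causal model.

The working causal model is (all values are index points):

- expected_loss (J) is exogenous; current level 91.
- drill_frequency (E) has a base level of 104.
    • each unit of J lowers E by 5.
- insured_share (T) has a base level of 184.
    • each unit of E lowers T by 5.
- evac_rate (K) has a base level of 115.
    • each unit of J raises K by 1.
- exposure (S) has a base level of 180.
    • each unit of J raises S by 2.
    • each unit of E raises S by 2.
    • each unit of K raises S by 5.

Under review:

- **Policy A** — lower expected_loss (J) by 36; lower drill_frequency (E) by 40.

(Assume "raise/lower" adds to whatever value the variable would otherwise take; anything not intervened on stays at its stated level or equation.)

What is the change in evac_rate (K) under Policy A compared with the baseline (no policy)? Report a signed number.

-36

Baseline:
  J = 91
  K = 115 + 91 = 206
Policy A (J − 36, E − 40):
  J = 91 − 36 = 55
  K = 115 + 55 = 170
Change in K: 170 − 206 = -36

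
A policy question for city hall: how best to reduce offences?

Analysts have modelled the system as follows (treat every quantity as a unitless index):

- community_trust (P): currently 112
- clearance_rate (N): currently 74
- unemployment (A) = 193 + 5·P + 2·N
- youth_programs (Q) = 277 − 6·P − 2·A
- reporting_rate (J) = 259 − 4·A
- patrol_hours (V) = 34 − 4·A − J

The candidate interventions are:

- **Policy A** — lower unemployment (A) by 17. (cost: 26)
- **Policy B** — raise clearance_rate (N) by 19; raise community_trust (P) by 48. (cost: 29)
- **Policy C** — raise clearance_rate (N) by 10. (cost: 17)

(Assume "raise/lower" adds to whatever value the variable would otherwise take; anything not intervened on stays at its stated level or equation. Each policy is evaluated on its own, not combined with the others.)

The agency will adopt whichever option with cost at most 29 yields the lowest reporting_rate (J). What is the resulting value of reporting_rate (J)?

Policy A (A − 17):
  P = 112
  N = 74
  A = 193 + 5·112 + 2·74 (−17 from intervention) = 884
  J = 259 − 4·884 = -3277
Policy B (N + 19, P + 48):
  P = 112 + 48 = 160
  N = 74 + 19 = 93
  A = 193 + 5·160 + 2·93 = 1179
  J = 259 − 4·1179 = -4457
Policy C (N + 10):
  P = 112
  N = 74 + 10 = 84
  A = 193 + 5·112 + 2·84 = 921
  J = 259 − 4·921 = -3425
Comparing — Policy A: J=-3277, Policy B: J=-4457, Policy C: J=-3425. Lowest is -4457 (Policy B).

-4457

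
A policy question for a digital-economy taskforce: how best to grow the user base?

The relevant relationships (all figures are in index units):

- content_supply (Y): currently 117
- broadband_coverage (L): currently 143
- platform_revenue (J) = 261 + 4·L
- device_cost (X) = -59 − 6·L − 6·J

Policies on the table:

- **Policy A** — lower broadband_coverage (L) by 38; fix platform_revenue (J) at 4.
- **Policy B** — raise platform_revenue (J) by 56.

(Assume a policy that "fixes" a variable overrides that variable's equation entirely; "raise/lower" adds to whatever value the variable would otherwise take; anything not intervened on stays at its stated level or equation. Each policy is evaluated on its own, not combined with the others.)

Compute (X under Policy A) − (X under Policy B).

5538

Policy A (L − 38, J := 4):
  L = 143 − 38 = 105
  J = 4
  X = -59 − 6·105 − 6·4 = -713
Policy B (J + 56):
  L = 143
  J = 261 + 4·143 (+56 from intervention) = 889
  X = -59 − 6·143 − 6·889 = -6251
X: -713 − (-6251) = 5538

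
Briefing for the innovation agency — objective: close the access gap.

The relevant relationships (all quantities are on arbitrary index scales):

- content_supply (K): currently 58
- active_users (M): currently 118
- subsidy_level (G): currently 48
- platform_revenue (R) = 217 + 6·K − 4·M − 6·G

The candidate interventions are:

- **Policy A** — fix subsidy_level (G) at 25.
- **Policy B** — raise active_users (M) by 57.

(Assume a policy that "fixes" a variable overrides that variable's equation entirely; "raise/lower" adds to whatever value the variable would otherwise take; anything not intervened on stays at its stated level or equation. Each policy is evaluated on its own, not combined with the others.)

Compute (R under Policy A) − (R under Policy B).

Policy A (G := 25):
  K = 58
  M = 118
  G = 25
  R = 217 + 6·58 − 4·118 − 6·25 = -57
Policy B (M + 57):
  K = 58
  M = 118 + 57 = 175
  G = 48
  R = 217 + 6·58 − 4·175 − 6·48 = -423
R: -57 − (-423) = 366

366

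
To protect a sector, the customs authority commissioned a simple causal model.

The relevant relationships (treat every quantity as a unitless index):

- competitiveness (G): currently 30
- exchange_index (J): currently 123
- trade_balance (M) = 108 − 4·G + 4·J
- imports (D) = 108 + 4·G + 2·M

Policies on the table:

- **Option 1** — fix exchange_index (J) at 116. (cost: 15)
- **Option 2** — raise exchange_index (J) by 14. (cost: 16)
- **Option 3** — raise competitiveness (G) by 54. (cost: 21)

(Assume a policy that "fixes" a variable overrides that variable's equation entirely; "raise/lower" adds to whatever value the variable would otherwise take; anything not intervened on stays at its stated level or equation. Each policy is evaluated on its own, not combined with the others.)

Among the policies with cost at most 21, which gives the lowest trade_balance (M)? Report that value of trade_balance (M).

264

Option 1 (J := 116):
  G = 30
  J = 116
  M = 108 − 4·30 + 4·116 = 452
Option 2 (J + 14):
  G = 30
  J = 123 + 14 = 137
  M = 108 − 4·30 + 4·137 = 536
Option 3 (G + 54):
  G = 30 + 54 = 84
  J = 123
  M = 108 − 4·84 + 4·123 = 264
Comparing — Option 1: M=452, Option 2: M=536, Option 3: M=264. Lowest is 264 (Option 3).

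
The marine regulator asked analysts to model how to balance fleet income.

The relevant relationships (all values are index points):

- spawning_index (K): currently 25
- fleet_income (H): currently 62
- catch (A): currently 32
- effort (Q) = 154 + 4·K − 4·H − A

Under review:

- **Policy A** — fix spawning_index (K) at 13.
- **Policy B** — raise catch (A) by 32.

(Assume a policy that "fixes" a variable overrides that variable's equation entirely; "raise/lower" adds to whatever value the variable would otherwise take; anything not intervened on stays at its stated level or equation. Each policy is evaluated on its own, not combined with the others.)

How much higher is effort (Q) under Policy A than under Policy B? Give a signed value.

Policy A (K := 13):
  K = 13
  H = 62
  A = 32
  Q = 154 + 4·13 − 4·62 − 32 = -74
Policy B (A + 32):
  K = 25
  H = 62
  A = 32 + 32 = 64
  Q = 154 + 4·25 − 4·62 − 64 = -58
Q: -74 − (-58) = -16

-16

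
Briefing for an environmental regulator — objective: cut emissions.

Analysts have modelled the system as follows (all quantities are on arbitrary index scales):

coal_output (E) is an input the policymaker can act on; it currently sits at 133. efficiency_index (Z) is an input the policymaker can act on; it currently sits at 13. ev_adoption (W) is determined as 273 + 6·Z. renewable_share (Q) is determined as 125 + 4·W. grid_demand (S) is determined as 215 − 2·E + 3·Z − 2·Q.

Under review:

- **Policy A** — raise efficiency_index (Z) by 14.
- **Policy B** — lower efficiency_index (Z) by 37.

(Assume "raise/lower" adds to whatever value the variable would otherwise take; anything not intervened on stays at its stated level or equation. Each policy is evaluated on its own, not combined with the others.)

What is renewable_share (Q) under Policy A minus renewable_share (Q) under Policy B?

1224

Policy A (Z + 14):
  Z = 13 + 14 = 27
  W = 273 + 6·27 = 435
  Q = 125 + 4·435 = 1865
Policy B (Z − 37):
  Z = 13 − 37 = -24
  W = 273 + 6·(-24) = 129
  Q = 125 + 4·129 = 641
Q: 1865 − 641 = 1224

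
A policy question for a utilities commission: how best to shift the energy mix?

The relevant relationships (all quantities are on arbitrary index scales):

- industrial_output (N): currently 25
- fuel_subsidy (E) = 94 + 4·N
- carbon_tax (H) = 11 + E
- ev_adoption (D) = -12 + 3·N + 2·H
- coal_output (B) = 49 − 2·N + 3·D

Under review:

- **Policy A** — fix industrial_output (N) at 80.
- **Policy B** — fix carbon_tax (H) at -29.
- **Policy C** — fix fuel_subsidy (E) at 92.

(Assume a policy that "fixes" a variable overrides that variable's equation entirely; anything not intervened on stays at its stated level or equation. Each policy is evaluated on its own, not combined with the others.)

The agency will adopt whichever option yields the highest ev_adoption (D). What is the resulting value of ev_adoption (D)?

Policy A (N := 80):
  N = 80
  E = 94 + 4·80 = 414
  H = 11 + 414 = 425
  D = -12 + 3·80 + 2·425 = 1078
Policy B (H := -29):
  N = 25
  E = 94 + 4·25 = 194
  H = -29
  D = -12 + 3·25 + 2·(-29) = 5
Policy C (E := 92):
  N = 25
  E = 92
  H = 11 + 92 = 103
  D = -12 + 3·25 + 2·103 = 269
Comparing — Policy A: D=1078, Policy B: D=5, Policy C: D=269. Highest is 1078 (Policy A).

1078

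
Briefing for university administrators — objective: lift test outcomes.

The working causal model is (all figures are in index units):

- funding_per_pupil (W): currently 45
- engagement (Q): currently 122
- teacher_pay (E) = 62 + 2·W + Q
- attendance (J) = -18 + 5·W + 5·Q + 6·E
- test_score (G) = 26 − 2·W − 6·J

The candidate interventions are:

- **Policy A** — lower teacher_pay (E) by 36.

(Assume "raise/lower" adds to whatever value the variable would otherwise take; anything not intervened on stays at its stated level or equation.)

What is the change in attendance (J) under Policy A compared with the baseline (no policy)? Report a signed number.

Baseline:
  W = 45
  Q = 122
  E = 62 + 2·45 + 122 = 274
  J = -18 + 5·45 + 5·122 + 6·274 = 2461
Policy A (E − 36):
  W = 45
  Q = 122
  E = 62 + 2·45 + 122 (−36 from intervention) = 238
  J = -18 + 5·45 + 5·122 + 6·238 = 2245
Change in J: 2245 − 2461 = -216

-216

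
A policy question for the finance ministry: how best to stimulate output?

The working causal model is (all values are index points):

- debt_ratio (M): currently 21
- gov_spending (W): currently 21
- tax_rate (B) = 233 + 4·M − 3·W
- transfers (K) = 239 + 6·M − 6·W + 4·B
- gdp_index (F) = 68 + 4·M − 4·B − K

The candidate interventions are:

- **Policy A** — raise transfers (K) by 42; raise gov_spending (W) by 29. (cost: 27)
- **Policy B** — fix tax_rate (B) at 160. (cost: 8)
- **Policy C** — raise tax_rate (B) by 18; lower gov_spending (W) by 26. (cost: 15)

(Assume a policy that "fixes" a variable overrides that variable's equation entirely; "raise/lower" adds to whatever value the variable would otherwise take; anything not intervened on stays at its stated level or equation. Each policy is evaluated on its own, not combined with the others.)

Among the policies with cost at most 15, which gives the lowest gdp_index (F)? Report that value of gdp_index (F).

Policy B (B := 160):
  M = 21
  W = 21
  B = 160
  K = 239 + 6·21 − 6·21 + 4·160 = 879
  F = 68 + 4·21 − 4·160 − 879 = -1367
Policy C (B + 18, W − 26):
  M = 21
  W = 21 − 26 = -5
  B = 233 + 4·21 − 3·(-5) (+18 from intervention) = 350
  K = 239 + 6·21 − 6·(-5) + 4·350 = 1795
  F = 68 + 4·21 − 4·350 − 1795 = -3043
Comparing — Policy B: F=-1367, Policy C: F=-3043. Lowest is -3043 (Policy C).

-3043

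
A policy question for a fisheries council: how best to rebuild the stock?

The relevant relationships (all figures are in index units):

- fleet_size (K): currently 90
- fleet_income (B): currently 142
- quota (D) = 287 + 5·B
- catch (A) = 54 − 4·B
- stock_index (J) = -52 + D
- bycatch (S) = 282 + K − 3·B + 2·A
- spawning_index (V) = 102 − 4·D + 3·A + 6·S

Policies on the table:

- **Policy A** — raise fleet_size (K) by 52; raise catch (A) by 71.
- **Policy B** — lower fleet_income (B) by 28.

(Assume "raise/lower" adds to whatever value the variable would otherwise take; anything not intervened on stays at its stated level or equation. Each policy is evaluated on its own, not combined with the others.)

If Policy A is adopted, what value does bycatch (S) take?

-888

Policy A (K + 52, A + 71):
  K = 90 + 52 = 142
  B = 142
  A = 54 − 4·142 (+71 from intervention) = -443
  S = 282 + 142 − 3·142 + 2·(-443) = -888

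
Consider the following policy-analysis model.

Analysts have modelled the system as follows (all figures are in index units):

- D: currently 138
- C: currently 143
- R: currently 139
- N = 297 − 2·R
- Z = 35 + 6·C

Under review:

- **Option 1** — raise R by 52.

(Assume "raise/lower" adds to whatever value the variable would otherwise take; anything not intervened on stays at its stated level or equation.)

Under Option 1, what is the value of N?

-85

Option 1 (R + 52):
  R = 139 + 52 = 191
  N = 297 − 2·191 = -85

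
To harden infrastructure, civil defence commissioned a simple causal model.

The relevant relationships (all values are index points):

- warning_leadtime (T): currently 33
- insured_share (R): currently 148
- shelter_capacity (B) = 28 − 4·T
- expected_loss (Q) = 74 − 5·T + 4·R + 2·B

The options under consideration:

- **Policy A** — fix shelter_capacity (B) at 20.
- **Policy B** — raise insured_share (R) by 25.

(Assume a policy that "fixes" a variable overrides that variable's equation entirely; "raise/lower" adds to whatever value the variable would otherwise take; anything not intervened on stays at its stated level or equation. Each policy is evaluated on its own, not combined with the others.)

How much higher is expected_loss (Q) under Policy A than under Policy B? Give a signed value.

Policy A (B := 20):
  T = 33
  R = 148
  B = 20
  Q = 74 − 5·33 + 4·148 + 2·20 = 541
Policy B (R + 25):
  T = 33
  R = 148 + 25 = 173
  B = 28 − 4·33 = -104
  Q = 74 − 5·33 + 4·173 + 2·(-104) = 393
Q: 541 − 393 = 148

148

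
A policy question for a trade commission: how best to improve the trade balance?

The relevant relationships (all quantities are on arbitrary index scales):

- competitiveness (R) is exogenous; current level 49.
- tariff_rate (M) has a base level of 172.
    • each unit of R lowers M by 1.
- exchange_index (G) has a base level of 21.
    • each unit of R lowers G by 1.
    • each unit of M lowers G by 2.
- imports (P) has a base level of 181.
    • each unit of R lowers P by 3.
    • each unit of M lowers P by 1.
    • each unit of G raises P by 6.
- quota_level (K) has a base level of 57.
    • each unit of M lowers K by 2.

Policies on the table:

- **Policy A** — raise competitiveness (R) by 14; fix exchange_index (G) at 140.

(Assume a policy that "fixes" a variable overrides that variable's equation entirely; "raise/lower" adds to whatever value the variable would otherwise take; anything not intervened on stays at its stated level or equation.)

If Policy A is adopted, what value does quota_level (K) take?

-161

Policy A (R + 14, G := 140):
  R = 49 + 14 = 63
  M = 172 − 63 = 109
  K = 57 − 2·109 = -161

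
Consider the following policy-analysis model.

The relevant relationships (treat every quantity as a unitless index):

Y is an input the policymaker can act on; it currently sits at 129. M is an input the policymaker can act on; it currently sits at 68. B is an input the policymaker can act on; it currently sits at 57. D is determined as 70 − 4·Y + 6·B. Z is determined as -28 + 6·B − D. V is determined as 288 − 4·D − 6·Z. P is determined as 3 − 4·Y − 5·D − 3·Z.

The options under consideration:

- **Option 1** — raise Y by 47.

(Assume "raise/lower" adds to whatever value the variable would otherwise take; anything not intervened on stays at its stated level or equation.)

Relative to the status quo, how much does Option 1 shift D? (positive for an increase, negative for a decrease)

-188

Baseline:
  Y = 129
  B = 57
  D = 70 − 4·129 + 6·57 = -104
Option 1 (Y + 47):
  Y = 129 + 47 = 176
  B = 57
  D = 70 − 4·176 + 6·57 = -292
Change in D: -292 − (-104) = -188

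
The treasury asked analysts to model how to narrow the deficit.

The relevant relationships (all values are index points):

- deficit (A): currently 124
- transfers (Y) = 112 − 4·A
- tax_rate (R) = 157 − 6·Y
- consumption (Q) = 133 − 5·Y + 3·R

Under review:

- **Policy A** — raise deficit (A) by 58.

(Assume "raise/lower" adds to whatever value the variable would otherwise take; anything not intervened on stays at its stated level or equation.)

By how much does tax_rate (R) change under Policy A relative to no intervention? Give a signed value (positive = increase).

Baseline:
  A = 124
  Y = 112 − 4·124 = -384
  R = 157 − 6·(-384) = 2461
Policy A (A + 58):
  A = 124 + 58 = 182
  Y = 112 − 4·182 = -616
  R = 157 − 6·(-616) = 3853
Change in R: 3853 − 2461 = 1392

1392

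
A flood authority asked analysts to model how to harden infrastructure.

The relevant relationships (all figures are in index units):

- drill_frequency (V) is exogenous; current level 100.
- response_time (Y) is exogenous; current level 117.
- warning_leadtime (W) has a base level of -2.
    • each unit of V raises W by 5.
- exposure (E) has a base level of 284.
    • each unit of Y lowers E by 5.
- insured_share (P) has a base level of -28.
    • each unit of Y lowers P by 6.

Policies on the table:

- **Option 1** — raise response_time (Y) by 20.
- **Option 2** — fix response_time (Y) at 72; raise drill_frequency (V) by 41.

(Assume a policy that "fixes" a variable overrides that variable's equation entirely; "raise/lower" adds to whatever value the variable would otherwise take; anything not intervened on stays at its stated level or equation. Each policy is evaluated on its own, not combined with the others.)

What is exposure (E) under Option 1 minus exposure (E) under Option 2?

Option 1 (Y + 20):
  Y = 117 + 20 = 137
  E = 284 − 5·137 = -401
Option 2 (Y := 72, V + 41):
  Y = 72
  E = 284 − 5·72 = -76
E: -401 − (-76) = -325

-325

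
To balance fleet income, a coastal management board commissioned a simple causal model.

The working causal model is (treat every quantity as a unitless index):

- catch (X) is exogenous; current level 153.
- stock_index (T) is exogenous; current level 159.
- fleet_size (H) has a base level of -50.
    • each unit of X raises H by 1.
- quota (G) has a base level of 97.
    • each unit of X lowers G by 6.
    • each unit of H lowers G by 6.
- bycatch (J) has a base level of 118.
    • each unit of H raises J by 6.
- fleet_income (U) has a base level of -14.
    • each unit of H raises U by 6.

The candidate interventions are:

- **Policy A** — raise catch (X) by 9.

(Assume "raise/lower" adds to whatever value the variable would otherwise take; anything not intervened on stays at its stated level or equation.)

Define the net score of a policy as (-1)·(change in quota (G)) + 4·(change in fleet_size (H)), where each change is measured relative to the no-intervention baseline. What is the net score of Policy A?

Baseline:
  X = 153
  H = -50 + 153 = 103
  G = 97 − 6·153 − 6·103 = -1439
Policy A (X + 9):
  X = 153 + 9 = 162
  H = -50 + 162 = 112
  G = 97 − 6·162 − 6·112 = -1547
ΔG = -1547 − (-1439) = -108; ΔH = 112 − 103 = 9
Score = (-1)·(-108) + 4·9 = 144

144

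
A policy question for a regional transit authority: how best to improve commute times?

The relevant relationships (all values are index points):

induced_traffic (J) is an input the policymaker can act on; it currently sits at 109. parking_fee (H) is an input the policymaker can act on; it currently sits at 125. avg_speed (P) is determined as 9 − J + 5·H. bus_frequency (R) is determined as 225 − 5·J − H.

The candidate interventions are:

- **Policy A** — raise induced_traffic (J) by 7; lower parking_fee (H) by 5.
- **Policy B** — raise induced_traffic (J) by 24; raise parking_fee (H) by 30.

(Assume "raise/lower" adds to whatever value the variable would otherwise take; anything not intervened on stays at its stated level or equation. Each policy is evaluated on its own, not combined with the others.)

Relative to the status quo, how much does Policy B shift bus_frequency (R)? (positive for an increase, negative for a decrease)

Baseline:
  J = 109
  H = 125
  R = 225 − 5·109 − 125 = -445
Policy B (J + 24, H + 30):
  J = 109 + 24 = 133
  H = 125 + 30 = 155
  R = 225 − 5·133 − 155 = -595
Change in R: -595 − (-445) = -150

-150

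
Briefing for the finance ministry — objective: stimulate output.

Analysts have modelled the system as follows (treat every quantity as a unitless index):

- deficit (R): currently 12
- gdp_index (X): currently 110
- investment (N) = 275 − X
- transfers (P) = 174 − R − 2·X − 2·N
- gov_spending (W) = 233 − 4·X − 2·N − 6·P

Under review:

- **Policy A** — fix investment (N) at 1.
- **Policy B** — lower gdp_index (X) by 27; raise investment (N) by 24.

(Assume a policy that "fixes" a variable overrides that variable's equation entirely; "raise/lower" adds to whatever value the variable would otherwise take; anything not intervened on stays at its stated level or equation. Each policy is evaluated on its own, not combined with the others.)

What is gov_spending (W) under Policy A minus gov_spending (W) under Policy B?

-1934

Policy A (N := 1):
  R = 12
  X = 110
  N = 1
  P = 174 − 12 − 2·110 − 2·1 = -60
  W = 233 − 4·110 − 2·1 − 6·(-60) = 151
Policy B (X − 27, N + 24):
  R = 12
  X = 110 − 27 = 83
  N = 275 − 83 (+24 from intervention) = 216
  P = 174 − 12 − 2·83 − 2·216 = -436
  W = 233 − 4·83 − 2·216 − 6·(-436) = 2085
W: 151 − 2085 = -1934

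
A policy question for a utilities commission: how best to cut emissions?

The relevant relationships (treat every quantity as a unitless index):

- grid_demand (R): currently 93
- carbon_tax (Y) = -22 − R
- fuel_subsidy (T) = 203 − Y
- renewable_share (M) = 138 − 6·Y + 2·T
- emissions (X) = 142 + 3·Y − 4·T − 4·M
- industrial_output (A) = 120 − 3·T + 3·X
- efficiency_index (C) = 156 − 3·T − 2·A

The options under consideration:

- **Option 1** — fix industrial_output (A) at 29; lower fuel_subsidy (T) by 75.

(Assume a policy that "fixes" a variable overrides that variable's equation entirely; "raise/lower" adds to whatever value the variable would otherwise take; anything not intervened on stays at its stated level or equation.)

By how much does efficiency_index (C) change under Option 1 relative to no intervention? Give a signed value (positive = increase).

Baseline:
  R = 93
  Y = -22 − 93 = -115
  T = 203 − (-115) = 318
  M = 138 − 6·(-115) + 2·318 = 1464
  X = 142 + 3·(-115) − 4·318 − 4·1464 = -7331
  A = 120 − 3·318 + 3·(-7331) = -22827
  C = 156 − 3·318 − 2·(-22827) = 44856
Option 1 (A := 29, T − 75):
  R = 93
  Y = -22 − 93 = -115
  T = 203 − (-115) (−75 from intervention) = 243
  M = 138 − 6·(-115) + 2·243 = 1314
  X = 142 + 3·(-115) − 4·243 − 4·1314 = -6431
  A = 29
  C = 156 − 3·243 − 2·29 = -631
Change in C: -631 − 44856 = -45487

-45487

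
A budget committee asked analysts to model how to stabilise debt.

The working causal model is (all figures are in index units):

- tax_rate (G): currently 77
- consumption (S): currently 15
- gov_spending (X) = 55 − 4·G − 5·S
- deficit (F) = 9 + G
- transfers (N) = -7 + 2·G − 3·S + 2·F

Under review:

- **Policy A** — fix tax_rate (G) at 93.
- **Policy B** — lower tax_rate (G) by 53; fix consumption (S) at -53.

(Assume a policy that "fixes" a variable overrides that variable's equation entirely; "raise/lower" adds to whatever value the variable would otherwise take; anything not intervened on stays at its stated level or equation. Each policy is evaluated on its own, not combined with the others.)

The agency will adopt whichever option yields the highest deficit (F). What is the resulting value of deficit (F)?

Policy A (G := 93):
  G = 93
  F = 9 + 93 = 102
Policy B (G − 53, S := -53):
  G = 77 − 53 = 24
  F = 9 + 24 = 33
Comparing — Policy A: F=102, Policy B: F=33. Highest is 102 (Policy A).

102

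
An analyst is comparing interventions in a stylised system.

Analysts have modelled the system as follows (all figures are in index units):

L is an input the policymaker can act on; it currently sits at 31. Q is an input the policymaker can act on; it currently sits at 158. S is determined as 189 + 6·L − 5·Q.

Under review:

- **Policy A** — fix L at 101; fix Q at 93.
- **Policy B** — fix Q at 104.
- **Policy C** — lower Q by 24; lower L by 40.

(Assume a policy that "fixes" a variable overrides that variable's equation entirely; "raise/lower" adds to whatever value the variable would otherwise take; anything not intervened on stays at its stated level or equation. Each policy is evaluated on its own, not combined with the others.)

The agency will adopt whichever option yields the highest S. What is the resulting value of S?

330

Policy A (L := 101, Q := 93):
  L = 101
  Q = 93
  S = 189 + 6·101 − 5·93 = 330
Policy B (Q := 104):
  L = 31
  Q = 104
  S = 189 + 6·31 − 5·104 = -145
Policy C (Q − 24, L − 40):
  L = 31 − 40 = -9
  Q = 158 − 24 = 134
  S = 189 + 6·(-9) − 5·134 = -535
Comparing — Policy A: S=330, Policy B: S=-145, Policy C: S=-535. Highest is 330 (Policy A).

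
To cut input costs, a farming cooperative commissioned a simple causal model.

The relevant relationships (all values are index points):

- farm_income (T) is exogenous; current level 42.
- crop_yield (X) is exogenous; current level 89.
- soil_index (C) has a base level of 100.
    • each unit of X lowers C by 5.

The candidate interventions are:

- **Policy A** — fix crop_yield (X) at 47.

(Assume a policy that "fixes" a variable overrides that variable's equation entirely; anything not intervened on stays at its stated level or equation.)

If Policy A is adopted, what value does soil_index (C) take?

-135

Policy A (X := 47):
  X = 47
  C = 100 − 5·47 = -135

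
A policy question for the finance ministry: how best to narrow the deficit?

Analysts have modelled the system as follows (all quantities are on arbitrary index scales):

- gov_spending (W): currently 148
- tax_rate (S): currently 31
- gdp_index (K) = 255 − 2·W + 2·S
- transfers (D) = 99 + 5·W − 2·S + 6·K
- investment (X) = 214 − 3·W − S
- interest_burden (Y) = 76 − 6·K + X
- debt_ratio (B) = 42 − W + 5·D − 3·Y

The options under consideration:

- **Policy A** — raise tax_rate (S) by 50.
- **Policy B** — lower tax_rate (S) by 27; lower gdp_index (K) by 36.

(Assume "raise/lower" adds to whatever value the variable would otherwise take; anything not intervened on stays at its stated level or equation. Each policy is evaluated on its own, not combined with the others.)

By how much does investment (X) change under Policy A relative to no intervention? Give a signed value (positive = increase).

-50

Baseline:
  W = 148
  S = 31
  X = 214 − 3·148 − 31 = -261
Policy A (S + 50):
  W = 148
  S = 31 + 50 = 81
  X = 214 − 3·148 − 81 = -311
Change in X: -311 − (-261) = -50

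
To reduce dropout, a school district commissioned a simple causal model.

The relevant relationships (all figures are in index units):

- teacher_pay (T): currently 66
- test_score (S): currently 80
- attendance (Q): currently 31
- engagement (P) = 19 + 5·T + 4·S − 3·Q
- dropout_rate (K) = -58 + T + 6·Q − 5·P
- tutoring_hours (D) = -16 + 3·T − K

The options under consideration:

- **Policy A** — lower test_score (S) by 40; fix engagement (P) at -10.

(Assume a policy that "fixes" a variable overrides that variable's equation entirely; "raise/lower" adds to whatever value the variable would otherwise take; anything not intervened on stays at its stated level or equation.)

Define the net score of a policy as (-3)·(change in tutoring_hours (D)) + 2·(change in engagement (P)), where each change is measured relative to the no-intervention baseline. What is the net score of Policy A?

7618

Baseline:
  T = 66
  S = 80
  Q = 31
  P = 19 + 5·66 + 4·80 − 3·31 = 576
  K = -58 + 66 + 6·31 − 5·576 = -2686
  D = -16 + 3·66 − (-2686) = 2868
Policy A (S − 40, P := -10):
  T = 66
  S = 80 − 40 = 40
  Q = 31
  P = -10
  K = -58 + 66 + 6·31 − 5·(-10) = 244
  D = -16 + 3·66 − 244 = -62
ΔD = -62 − 2868 = -2930; ΔP = -10 − 576 = -586
Score = (-3)·(-2930) + 2·(-586) = 7618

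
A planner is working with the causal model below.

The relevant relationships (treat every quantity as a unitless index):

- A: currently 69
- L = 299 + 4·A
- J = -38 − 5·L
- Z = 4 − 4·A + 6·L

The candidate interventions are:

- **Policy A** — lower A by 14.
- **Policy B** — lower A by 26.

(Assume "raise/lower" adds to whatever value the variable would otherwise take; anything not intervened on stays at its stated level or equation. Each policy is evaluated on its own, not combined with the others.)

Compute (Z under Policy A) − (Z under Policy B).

240

Policy A (A − 14):
  A = 69 − 14 = 55
  L = 299 + 4·55 = 519
  Z = 4 − 4·55 + 6·519 = 2898
Policy B (A − 26):
  A = 69 − 26 = 43
  L = 299 + 4·43 = 471
  Z = 4 − 4·43 + 6·471 = 2658
Z: 2898 − 2658 = 240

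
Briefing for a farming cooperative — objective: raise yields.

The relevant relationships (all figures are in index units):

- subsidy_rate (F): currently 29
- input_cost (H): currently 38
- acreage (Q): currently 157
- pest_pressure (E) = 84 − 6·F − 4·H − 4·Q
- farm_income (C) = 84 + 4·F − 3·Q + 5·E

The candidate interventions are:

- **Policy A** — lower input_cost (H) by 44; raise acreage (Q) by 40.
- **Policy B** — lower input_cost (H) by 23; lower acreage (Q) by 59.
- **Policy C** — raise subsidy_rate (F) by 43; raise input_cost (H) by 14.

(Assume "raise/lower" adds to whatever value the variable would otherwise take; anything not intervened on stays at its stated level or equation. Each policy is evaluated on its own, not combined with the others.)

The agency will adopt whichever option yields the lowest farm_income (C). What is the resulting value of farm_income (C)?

-6019

Policy A (H − 44, Q + 40):
  F = 29
  H = 38 − 44 = -6
  Q = 157 + 40 = 197
  E = 84 − 6·29 − 4·(-6) − 4·197 = -854
  C = 84 + 4·29 − 3·197 + 5·(-854) = -4661
Policy B (H − 23, Q − 59):
  F = 29
  H = 38 − 23 = 15
  Q = 157 − 59 = 98
  E = 84 − 6·29 − 4·15 − 4·98 = -542
  C = 84 + 4·29 − 3·98 + 5·(-542) = -2804
Policy C (F + 43, H + 14):
  F = 29 + 43 = 72
  H = 38 + 14 = 52
  Q = 157
  E = 84 − 6·72 − 4·52 − 4·157 = -1184
  C = 84 + 4·72 − 3·157 + 5·(-1184) = -6019
Comparing — Policy A: C=-4661, Policy B: C=-2804, Policy C: C=-6019. Lowest is -6019 (Policy C).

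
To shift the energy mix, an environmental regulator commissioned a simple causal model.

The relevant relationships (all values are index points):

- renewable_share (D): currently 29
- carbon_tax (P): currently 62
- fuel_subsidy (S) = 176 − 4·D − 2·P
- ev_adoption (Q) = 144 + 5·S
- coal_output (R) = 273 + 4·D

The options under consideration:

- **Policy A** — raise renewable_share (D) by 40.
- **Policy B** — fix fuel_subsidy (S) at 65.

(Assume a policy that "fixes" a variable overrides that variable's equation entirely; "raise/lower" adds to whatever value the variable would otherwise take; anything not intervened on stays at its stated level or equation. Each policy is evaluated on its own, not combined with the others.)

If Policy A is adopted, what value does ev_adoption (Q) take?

Policy A (D + 40):
  D = 29 + 40 = 69
  P = 62
  S = 176 − 4·69 − 2·62 = -224
  Q = 144 + 5·(-224) = -976

-976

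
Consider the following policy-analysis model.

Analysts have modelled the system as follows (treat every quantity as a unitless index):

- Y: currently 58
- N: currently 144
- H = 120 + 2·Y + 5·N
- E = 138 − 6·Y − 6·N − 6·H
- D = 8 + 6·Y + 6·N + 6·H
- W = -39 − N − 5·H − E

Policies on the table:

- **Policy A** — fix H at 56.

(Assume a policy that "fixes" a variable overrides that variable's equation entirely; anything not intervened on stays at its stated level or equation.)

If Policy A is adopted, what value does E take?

-1410

Policy A (H := 56):
  Y = 58
  N = 144
  H = 56
  E = 138 − 6·58 − 6·144 − 6·56 = -1410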